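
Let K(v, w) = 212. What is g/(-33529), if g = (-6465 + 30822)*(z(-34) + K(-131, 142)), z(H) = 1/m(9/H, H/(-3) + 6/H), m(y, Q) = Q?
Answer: -2939378403/19078001 ≈ -154.07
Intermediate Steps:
z(H) = 1/(6/H - H/3) (z(H) = 1/(H/(-3) + 6/H) = 1/(H*(-1/3) + 6/H) = 1/(-H/3 + 6/H) = 1/(6/H - H/3))
g = 2939378403/569 (g = (-6465 + 30822)*(-3*(-34)/(-18 + (-34)**2) + 212) = 24357*(-3*(-34)/(-18 + 1156) + 212) = 24357*(-3*(-34)/1138 + 212) = 24357*(-3*(-34)*1/1138 + 212) = 24357*(51/569 + 212) = 24357*(120679/569) = 2939378403/569 ≈ 5.1659e+6)
g/(-33529) = (2939378403/569)/(-33529) = (2939378403/569)*(-1/33529) = -2939378403/19078001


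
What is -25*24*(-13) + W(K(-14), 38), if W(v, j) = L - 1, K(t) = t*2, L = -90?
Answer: 7709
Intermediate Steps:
K(t) = 2*t
W(v, j) = -91 (W(v, j) = -90 - 1 = -91)
-25*24*(-13) + W(K(-14), 38) = -25*24*(-13) - 91 = -600*(-13) - 91 = 7800 - 91 = 7709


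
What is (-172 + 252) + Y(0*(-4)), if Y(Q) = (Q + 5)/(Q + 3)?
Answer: 245/3 ≈ 81.667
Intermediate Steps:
Y(Q) = (5 + Q)/(3 + Q)
(-172 + 252) + Y(0*(-4)) = (-172 + 252) + (5 + 0*(-4))/(3 + 0*(-4)) = 80 + (5 + 0)/(3 + 0) = 80 + 5/3 = 245/3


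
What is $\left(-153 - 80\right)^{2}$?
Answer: $54289$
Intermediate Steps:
$\left(-153 - 80\right)^{2} = \left(-233\right)^{2} = 54289$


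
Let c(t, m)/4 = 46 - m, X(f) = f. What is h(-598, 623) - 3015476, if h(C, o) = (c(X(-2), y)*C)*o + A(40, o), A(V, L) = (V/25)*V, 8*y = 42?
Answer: -63741714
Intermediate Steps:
y = 21/4 (y = (⅛)*42 = 21/4 ≈ 5.2500)
c(t, m) = 184 - 4*m (c(t, m) = 4*(46 - m) = 184 - 4*m)
A(V, L) = V²/25 (A(V, L) = (V*(1/25))*V = (V/25)*V = V²/25)
h(C, o) = 64 + 163*C*o (h(C, o) = ((184 - 4*21/4)*C)*o + (1/25)*40² = ((184 - 21)*C)*o + (1/25)*1600 = (163*C)*o + 64 = 163*C*o + 64 = 64 + 163*C*o)
h(-598, 623) - 3015476 = (64 + 163*(-598)*623) - 3015476 = (64 - 60726302) - 3015476 = -60726238 - 3015476 = -63741714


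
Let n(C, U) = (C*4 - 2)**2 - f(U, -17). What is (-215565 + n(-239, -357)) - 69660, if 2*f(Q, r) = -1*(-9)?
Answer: 1265069/2 ≈ 6.3253e+5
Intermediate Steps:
f(Q, r) = 9/2 (f(Q, r) = (-1*(-9))/2 = (1/2)*9 = 9/2)
n(C, U) = -9/2 + (-2 + 4*C)**2 (n(C, U) = (C*4 - 2)**2 - 1*9/2 = (4*C - 2)**2 - 9/2 = (-2 + 4*C)**2 - 9/2 = -9/2 + (-2 + 4*C)**2)
(-215565 + n(-239, -357)) - 69660 = (-215565 + (-9/2 + 4*(-1 + 2*(-239))**2)) - 69660 = (-215565 + (-9/2 + 4*(-1 - 478)**2)) - 69660 = (-215565 + (-9/2 + 4*(-479)**2)) - 69660 = (-215565 + (-9/2 + 4*229441)) - 69660 = (-215565 + (-9/2 + 917764)) - 69660 = (-215565 + 1835519/2) - 69660 = 1404389/2 - 69660 = 1265069/2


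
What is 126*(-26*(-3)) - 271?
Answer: 9557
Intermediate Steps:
126*(-26*(-3)) - 271 = 126*78 - 271 = 9828 - 271 = 9557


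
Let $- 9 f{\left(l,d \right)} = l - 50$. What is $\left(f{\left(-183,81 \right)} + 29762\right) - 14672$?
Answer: $\frac{136043}{9} \approx 15116.0$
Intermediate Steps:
$f{\left(l,d \right)} = \frac{50}{9} - \frac{l}{9}$ ($f{\left(l,d \right)} = - \frac{l - 50}{9} = - \frac{-50 + l}{9} = \frac{50}{9} - \frac{l}{9}$)
$\left(f{\left(-183,81 \right)} + 29762\right) - 14672 = \left(\left(\frac{50}{9} - - \frac{61}{3}\right) + 29762\right) - 14672 = \left(\left(\frac{50}{9} + \frac{61}{3}\right) + 29762\right) - 14672 = \left(\frac{233}{9} + 29762\right) - 14672 = \frac{268091}{9} - 14672 = \frac{136043}{9}$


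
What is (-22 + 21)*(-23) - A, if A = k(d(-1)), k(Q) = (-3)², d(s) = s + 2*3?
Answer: 14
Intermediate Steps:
d(s) = 6 + s (d(s) = s + 6 = 6 + s)
k(Q) = 9
A = 9
(-22 + 21)*(-23) - A = (-22 + 21)*(-23) - 1*9 = -1*(-23) - 9 = 23 - 9 = 14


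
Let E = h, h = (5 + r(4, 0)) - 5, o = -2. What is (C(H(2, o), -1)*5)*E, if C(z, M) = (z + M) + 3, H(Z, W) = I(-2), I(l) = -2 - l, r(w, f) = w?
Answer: 40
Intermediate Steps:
H(Z, W) = 0 (H(Z, W) = -2 - 1*(-2) = -2 + 2 = 0)
C(z, M) = 3 + M + z (C(z, M) = (M + z) + 3 = 3 + M + z)
h = 4 (h = (5 + 4) - 5 = 9 - 5 = 4)
E = 4
(C(H(2, o), -1)*5)*E = ((3 - 1 + 0)*5)*4 = (2*5)*4 = 10*4 = 40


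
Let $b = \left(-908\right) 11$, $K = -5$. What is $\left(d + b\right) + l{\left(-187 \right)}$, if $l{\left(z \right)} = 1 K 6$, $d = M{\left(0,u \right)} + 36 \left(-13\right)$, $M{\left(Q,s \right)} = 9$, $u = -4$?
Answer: $-10477$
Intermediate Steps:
$b = -9988$
$d = -459$ ($d = 9 + 36 \left(-13\right) = 9 - 468 = -459$)
$l{\left(z \right)} = -30$ ($l{\left(z \right)} = 1 \left(-5\right) 6 = \left(-5\right) 6 = -30$)
$\left(d + b\right) + l{\left(-187 \right)} = \left(-459 - 9988\right) - 30 = -10447 - 30 = -10477$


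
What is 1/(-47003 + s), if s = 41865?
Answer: -1/5138 ≈ -0.00019463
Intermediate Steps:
1/(-47003 + s) = 1/(-47003 + 41865) = 1/(-5138) = -1/5138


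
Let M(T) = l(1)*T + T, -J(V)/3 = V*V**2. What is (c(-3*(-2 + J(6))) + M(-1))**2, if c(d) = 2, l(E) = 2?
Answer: 1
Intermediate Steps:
J(V) = -3*V**3 (J(V) = -3*V*V**2 = -3*V**3)
M(T) = 3*T (M(T) = 2*T + T = 3*T)
(c(-3*(-2 + J(6))) + M(-1))**2 = (2 + 3*(-1))**2 = (2 - 3)**2 = (-1)**2 = 1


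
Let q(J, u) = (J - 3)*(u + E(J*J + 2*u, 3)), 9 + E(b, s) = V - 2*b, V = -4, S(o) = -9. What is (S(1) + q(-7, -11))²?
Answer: 594441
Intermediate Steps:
E(b, s) = -13 - 2*b (E(b, s) = -9 + (-4 - 2*b) = -13 - 2*b)
q(J, u) = (-3 + J)*(-13 - 3*u - 2*J²) (q(J, u) = (J - 3)*(u + (-13 - 2*(J*J + 2*u))) = (-3 + J)*(u + (-13 - 2*(J² + 2*u))) = (-3 + J)*(u + (-13 + (-4*u - 2*J²))) = (-3 + J)*(u + (-13 - 4*u - 2*J²)) = (-3 + J)*(-13 - 3*u - 2*J²))
(S(1) + q(-7, -11))² = (-9 + (39 - 13*(-7) - 2*(-7)³ + 6*(-7)² + 9*(-11) - 3*(-7)*(-11)))² = (-9 + (39 + 91 - 2*(-343) + 6*49 - 99 - 231))² = (-9 + (39 + 91 + 686 + 294 - 99 - 231))² = (-9 + 780)² = 771² = 594441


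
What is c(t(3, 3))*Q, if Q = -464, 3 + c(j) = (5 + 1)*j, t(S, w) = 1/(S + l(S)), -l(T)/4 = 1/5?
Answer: 1392/11 ≈ 126.55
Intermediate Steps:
l(T) = -⅘ (l(T) = -4/5 = -4*⅕ = -⅘)
t(S, w) = 1/(-⅘ + S) (t(S, w) = 1/(S - ⅘) = 1/(-⅘ + S))
c(j) = -3 + 6*j (c(j) = -3 + (5 + 1)*j = -3 + 6*j)
c(t(3, 3))*Q = (-3 + 6*(5/(-4 + 5*3)))*(-464) = (-3 + 6*(5/(-4 + 15)))*(-464) = (-3 + 6*(5/11))*(-464) = (-3 + 30/11)*(-464) = -3/11*(-464) = 1392/11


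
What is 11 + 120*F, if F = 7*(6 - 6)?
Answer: 11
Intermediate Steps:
F = 0 (F = 7*0 = 0)
11 + 120*F = 11 + 120*0 = 11 + 0 = 11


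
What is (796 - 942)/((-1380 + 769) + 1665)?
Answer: -73/527 ≈ -0.13852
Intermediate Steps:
(796 - 942)/((-1380 + 769) + 1665) = -146/(-611 + 1665) = -146/1054 = -146*1/1054 = -73/527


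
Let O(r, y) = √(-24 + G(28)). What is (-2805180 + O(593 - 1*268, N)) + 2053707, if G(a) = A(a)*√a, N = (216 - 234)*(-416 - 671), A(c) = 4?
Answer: -751473 + 2*I*√(6 - 2*√7) ≈ -7.5147e+5 + 1.6834*I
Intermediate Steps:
N = 19566 (N = -18*(-1087) = 19566)
G(a) = 4*√a
O(r, y) = √(-24 + 8*√7) (O(r, y) = √(-24 + 4*√28) = √(-24 + 4*(2*√7)) = √(-24 + 8*√7))
(-2805180 + O(593 - 1*268, N)) + 2053707 = (-2805180 + 2*√(-6 + 2*√7)) + 2053707 = -751473 + 2*√(-6 + 2*√7)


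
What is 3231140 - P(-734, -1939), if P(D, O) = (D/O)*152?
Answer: 6265068892/1939 ≈ 3.2311e+6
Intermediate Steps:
P(D, O) = 152*D/O
3231140 - P(-734, -1939) = 3231140 - 152*(-734)/(-1939) = 3231140 - 152*(-734)*(-1)/1939 = 3231140 - 1*111568/1939 = 3231140 - 111568/1939 = 6265068892/1939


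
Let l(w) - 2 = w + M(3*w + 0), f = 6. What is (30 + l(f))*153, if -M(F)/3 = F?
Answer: -2448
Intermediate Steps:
M(F) = -3*F
l(w) = 2 - 8*w (l(w) = 2 + (w - 3*(3*w + 0)) = 2 + (w - 9*w) = 2 - 8*w)
(30 + l(f))*153 = (30 + (2 - 8*6))*153 = (30 + (2 - 48))*153 = (30 - 46)*153 = -16*153 = -2448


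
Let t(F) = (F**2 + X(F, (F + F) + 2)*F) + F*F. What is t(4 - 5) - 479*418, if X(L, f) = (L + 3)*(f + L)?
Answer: -200218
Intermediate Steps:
X(L, f) = (3 + L)*(L + f)
t(F) = 2*F**2 + F*(6 + F**2 + 9*F + F*(2 + 2*F)) (t(F) = (F**2 + (F**2 + 3*F + 3*((F + F) + 2) + F*((F + F) + 2))*F) + F*F = (F**2 + (F**2 + 3*F + 3*(2*F + 2) + F*(2*F + 2))*F) + F**2 = (F**2 + (F**2 + 3*F + 3*(2 + 2*F) + F*(2 + 2*F))*F) + F**2 = (F**2 + (F**2 + 3*F + (6 + 6*F) + F*(2 + 2*F))*F) + F**2 = (F**2 + (6 + F**2 + 9*F + F*(2 + 2*F))*F) + F**2 = (F**2 + F*(6 + F**2 + 9*F + F*(2 + 2*F))) + F**2 = 2*F**2 + F*(6 + F**2 + 9*F + F*(2 + 2*F)))
t(4 - 5) - 479*418 = (4 - 5)*(6 + 3*(4 - 5)**2 + 13*(4 - 5)) - 479*418 = -(6 + 3*(-1)**2 + 13*(-1)) - 200222 = -(6 + 3*1 - 13) - 200222 = -(6 + 3 - 13) - 200222 = -1*(-4) - 200222 = 4 - 200222 = -200218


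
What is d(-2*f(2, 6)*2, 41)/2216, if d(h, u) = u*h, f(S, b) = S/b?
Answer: -41/1662 ≈ -0.024669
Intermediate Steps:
d(h, u) = h*u
d(-2*f(2, 6)*2, 41)/2216 = ((-4/6*2)*41)/2216 = ((-4/6*2)*41)*(1/2216) = ((-2*⅓*2)*41)*(1/2216) = (-⅔*2*41)*(1/2216) = -4/3*41*(1/2216) = -164/3*1/2216 = -41/1662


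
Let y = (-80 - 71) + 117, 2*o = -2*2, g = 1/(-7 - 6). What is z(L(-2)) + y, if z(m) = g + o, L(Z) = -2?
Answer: -469/13 ≈ -36.077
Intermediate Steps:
g = -1/13 (g = 1/(-13) = -1/13 ≈ -0.076923)
o = -2 (o = (-2*2)/2 = (½)*(-4) = -2)
z(m) = -27/13 (z(m) = -1/13 - 2 = -27/13)
y = -34 (y = -151 + 117 = -34)
z(L(-2)) + y = -27/13 - 34 = -469/13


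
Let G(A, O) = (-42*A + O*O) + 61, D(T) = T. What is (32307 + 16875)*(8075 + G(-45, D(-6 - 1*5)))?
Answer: 499049754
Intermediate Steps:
G(A, O) = 61 + O² - 42*A (G(A, O) = (-42*A + O²) + 61 = (O² - 42*A) + 61 = 61 + O² - 42*A)
(32307 + 16875)*(8075 + G(-45, D(-6 - 1*5))) = (32307 + 16875)*(8075 + (61 + (-6 - 1*5)² - 42*(-45))) = 49182*(8075 + (61 + (-6 - 5)² + 1890)) = 49182*(8075 + (61 + (-11)² + 1890)) = 49182*(8075 + (61 + 121 + 1890)) = 49182*(8075 + 2072) = 49182*10147 = 499049754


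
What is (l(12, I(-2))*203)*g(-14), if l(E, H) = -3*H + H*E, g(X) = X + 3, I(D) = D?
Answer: 40194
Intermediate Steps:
g(X) = 3 + X
l(E, H) = -3*H + E*H
(l(12, I(-2))*203)*g(-14) = (-2*(-3 + 12)*203)*(3 - 14) = (-2*9*203)*(-11) = -18*203*(-11) = -3654*(-11) = 40194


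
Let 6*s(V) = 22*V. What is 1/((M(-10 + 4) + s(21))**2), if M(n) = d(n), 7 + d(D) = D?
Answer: 1/4096 ≈ 0.00024414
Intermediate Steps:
d(D) = -7 + D
M(n) = -7 + n
s(V) = 11*V/3 (s(V) = (22*V)/6 = 11*V/3)
1/((M(-10 + 4) + s(21))**2) = 1/(((-7 + (-10 + 4)) + (11/3)*21)**2) = 1/(((-7 - 6) + 77)**2) = 1/((-13 + 77)**2) = 1/(64**2) = 1/4096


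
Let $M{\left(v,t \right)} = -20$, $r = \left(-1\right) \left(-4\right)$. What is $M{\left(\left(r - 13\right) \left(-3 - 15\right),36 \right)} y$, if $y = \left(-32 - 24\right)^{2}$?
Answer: $-62720$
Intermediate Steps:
$r = 4$
$y = 3136$ ($y = \left(-56\right)^{2} = 3136$)
$M{\left(\left(r - 13\right) \left(-3 - 15\right),36 \right)} y = \left(-20\right) 3136 = -62720$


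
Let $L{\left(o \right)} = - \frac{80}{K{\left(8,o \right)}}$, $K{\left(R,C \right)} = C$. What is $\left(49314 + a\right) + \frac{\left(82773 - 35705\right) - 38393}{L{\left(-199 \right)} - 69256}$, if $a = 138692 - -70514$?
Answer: $\frac{3562885754955}{13781864} \approx 2.5852 \cdot 10^{5}$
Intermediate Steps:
$a = 209206$ ($a = 138692 + 70514 = 209206$)
$L{\left(o \right)} = - \frac{80}{o}$
$\left(49314 + a\right) + \frac{\left(82773 - 35705\right) - 38393}{L{\left(-199 \right)} - 69256} = \left(49314 + 209206\right) + \frac{\left(82773 - 35705\right) - 38393}{- \frac{80}{-199} - 69256} = 258520 + \frac{\left(82773 - 35705\right) - 38393}{\left(-80\right) \left(- \frac{1}{199}\right) - 69256} = 258520 + \frac{47068 - 38393}{\frac{80}{199} - 69256} = 258520 + \frac{8675}{- \frac{13781864}{199}} = 258520 + 8675 \left(- \frac{199}{13781864}\right) = 258520 - \frac{1726325}{13781864} = \frac{3562885754955}{13781864}$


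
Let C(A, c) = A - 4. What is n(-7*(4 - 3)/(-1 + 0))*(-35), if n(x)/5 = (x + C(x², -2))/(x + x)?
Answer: -650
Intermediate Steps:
C(A, c) = -4 + A
n(x) = 5*(-4 + x + x²)/(2*x) (n(x) = 5*((x + (-4 + x²))/(x + x)) = 5*((-4 + x + x²)/((2*x))) = 5*((-4 + x + x²)*(1/(2*x))) = 5*((-4 + x + x²)/(2*x)) = 5*(-4 + x + x²)/(2*x))
n(-7*(4 - 3)/(-1 + 0))*(-35) = (5/2 - 10*(-(-1 + 0)/(7*(4 - 3))) + 5*(-7*(4 - 3)/(-1 + 0))/2)*(-35) = (5/2 - 10/((-7/(-1))) + 5*(-7/(-1))/2)*(-35) = (5/2 - 10/((-7*(-1))) + 5*(-7*(-1))/2)*(-35) = (5/2 - 10/7 + (5/2)*7)*(-35) = (5/2 - 10*⅐ + 35/2)*(-35) = (5/2 - 10/7 + 35/2)*(-35) = (130/7)*(-35) = -650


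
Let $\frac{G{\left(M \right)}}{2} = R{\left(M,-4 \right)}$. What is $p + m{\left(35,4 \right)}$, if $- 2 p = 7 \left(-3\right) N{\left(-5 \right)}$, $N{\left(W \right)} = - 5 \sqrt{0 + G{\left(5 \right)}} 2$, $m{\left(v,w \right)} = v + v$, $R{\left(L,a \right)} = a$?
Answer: $70 - 210 i \sqrt{2} \approx 70.0 - 296.98 i$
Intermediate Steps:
$G{\left(M \right)} = -8$ ($G{\left(M \right)} = 2 \left(-4\right) = -8$)
$m{\left(v,w \right)} = 2 v$
$N{\left(W \right)} = - 20 i \sqrt{2}$ ($N{\left(W \right)} = - 5 \sqrt{0 - 8} \cdot 2 = - 5 \sqrt{-8} \cdot 2 = - 5 \cdot 2 i \sqrt{2} \cdot 2 = - 10 i \sqrt{2} \cdot 2 = - 20 i \sqrt{2}$)
$p = - 210 i \sqrt{2}$ ($p = - \frac{7 \left(-3\right) \left(- 20 i \sqrt{2}\right)}{2} = - \frac{\left(-21\right) \left(- 20 i \sqrt{2}\right)}{2} = - \frac{420 i \sqrt{2}}{2} = - 210 i \sqrt{2} \approx - 296.98 i$)
$p + m{\left(35,4 \right)} = - 210 i \sqrt{2} + 2 \cdot 35 = - 210 i \sqrt{2} + 70 = 70 - 210 i \sqrt{2}$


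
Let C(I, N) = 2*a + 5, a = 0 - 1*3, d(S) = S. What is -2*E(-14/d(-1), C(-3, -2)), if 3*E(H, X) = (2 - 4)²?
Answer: -8/3 ≈ -2.6667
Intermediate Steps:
a = -3 (a = 0 - 3 = -3)
C(I, N) = -1 (C(I, N) = 2*(-3) + 5 = -6 + 5 = -1)
E(H, X) = 4/3 (E(H, X) = (2 - 4)²/3 = (⅓)*(-2)² = (⅓)*4 = 4/3)
-2*E(-14/d(-1), C(-3, -2)) = -2*4/3 = -8/3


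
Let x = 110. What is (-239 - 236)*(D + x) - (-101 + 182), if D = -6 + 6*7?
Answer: -69431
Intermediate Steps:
D = 36 (D = -6 + 42 = 36)
(-239 - 236)*(D + x) - (-101 + 182) = (-239 - 236)*(36 + 110) - (-101 + 182) = -475*146 - 1*81 = -69350 - 81 = -69431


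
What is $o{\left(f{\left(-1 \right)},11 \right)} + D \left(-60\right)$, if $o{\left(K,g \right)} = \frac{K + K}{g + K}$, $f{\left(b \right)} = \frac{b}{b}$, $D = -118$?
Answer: $\frac{42481}{6} \approx 7080.2$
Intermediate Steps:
$f{\left(b \right)} = 1$
$o{\left(K,g \right)} = \frac{2 K}{K + g}$
$o{\left(f{\left(-1 \right)},11 \right)} + D \left(-60\right) = 2 \cdot 1 \frac{1}{1 + 11} - -7080 = 2 \cdot 1 \cdot \frac{1}{12} + 7080 = \frac{1}{6} + 7080 = \frac{42481}{6}$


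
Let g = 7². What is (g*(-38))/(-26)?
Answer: 931/13 ≈ 71.615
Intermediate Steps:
g = 49
(g*(-38))/(-26) = (49*(-38))/(-26) = -1862*(-1/26) = 931/13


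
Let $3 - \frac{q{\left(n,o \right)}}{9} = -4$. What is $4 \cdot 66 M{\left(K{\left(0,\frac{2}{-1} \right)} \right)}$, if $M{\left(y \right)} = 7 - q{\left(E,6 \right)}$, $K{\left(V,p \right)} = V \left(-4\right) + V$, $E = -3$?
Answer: $-14784$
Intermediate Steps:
$q{\left(n,o \right)} = 63$ ($q{\left(n,o \right)} = 27 - -36 = 27 + 36 = 63$)
$K{\left(V,p \right)} = - 3 V$ ($K{\left(V,p \right)} = - 4 V + V = - 3 V$)
$M{\left(y \right)} = -56$ ($M{\left(y \right)} = 7 - 63 = -56$)
$4 \cdot 66 M{\left(K{\left(0,\frac{2}{-1} \right)} \right)} = 4 \cdot 66 \left(-56\right) = 264 \left(-56\right) = -14784$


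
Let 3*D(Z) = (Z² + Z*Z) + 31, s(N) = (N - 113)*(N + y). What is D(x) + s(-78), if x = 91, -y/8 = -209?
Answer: -298923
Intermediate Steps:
y = 1672 (y = -8*(-209) = 1672)
s(N) = (-113 + N)*(1672 + N) (s(N) = (N - 113)*(N + 1672) = (-113 + N)*(1672 + N))
D(Z) = 31/3 + 2*Z²/3 (D(Z) = ((Z² + Z*Z) + 31)/3 = ((Z² + Z²) + 31)/3 = (2*Z² + 31)/3 = (31 + 2*Z²)/3 = 31/3 + 2*Z²/3)
D(x) + s(-78) = (31/3 + (⅔)*91²) + (-188936 + (-78)² + 1559*(-78)) = (31/3 + (⅔)*8281) + (-188936 + 6084 - 121602) = (31/3 + 16562/3) - 304454 = 5531 - 304454 = -298923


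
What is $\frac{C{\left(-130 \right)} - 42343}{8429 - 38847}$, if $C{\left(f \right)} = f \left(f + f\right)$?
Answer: $\frac{8543}{30418} \approx 0.28085$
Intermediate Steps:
$C{\left(f \right)} = 2 f^{2}$ ($C{\left(f \right)} = f 2 f = 2 f^{2}$)
$\frac{C{\left(-130 \right)} - 42343}{8429 - 38847} = \frac{2 \left(-130\right)^{2} - 42343}{8429 - 38847} = \frac{2 \cdot 16900 - 42343}{-30418} = \left(33800 - 42343\right) \left(- \frac{1}{30418}\right) = \left(-8543\right) \left(- \frac{1}{30418}\right) = \frac{8543}{30418}$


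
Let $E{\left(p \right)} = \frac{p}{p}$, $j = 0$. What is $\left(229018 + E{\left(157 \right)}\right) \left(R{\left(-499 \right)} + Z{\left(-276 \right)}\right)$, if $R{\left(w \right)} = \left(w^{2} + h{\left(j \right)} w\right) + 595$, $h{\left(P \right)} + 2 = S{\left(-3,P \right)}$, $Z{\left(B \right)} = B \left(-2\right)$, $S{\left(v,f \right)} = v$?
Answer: $57860047217$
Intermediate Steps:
$Z{\left(B \right)} = - 2 B$
$h{\left(P \right)} = -5$ ($h{\left(P \right)} = -2 - 3 = -5$)
$E{\left(p \right)} = 1$
$R{\left(w \right)} = 595 + w^{2} - 5 w$ ($R{\left(w \right)} = \left(w^{2} - 5 w\right) + 595 = 595 + w^{2} - 5 w$)
$\left(229018 + E{\left(157 \right)}\right) \left(R{\left(-499 \right)} + Z{\left(-276 \right)}\right) = \left(229018 + 1\right) \left(\left(595 + \left(-499\right)^{2} - -2495\right) - -552\right) = 229019 \left(\left(595 + 249001 + 2495\right) + 552\right) = 229019 \left(252091 + 552\right) = 229019 \cdot 252643 = 57860047217$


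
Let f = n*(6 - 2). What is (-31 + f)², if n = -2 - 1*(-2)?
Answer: 961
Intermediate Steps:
n = 0 (n = -2 + 2 = 0)
f = 0 (f = 0*(6 - 2) = 0*4 = 0)
(-31 + f)² = (-31 + 0)² = (-31)² = 961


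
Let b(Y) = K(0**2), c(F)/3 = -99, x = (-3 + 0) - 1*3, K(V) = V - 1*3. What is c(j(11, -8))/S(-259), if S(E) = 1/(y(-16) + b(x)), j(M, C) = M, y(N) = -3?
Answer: 1782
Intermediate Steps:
K(V) = -3 + V (K(V) = V - 3 = -3 + V)
x = -6 (x = -3 - 3 = -6)
c(F) = -297 (c(F) = 3*(-99) = -297)
b(Y) = -3 (b(Y) = -3 + 0**2 = -3 + 0 = -3)
S(E) = -1/6 (S(E) = 1/(-3 - 3) = 1/(-6) = -1/6)
c(j(11, -8))/S(-259) = -297/(-1/6) = -297*(-6) = 1782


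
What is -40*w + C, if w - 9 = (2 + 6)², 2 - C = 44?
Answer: -2962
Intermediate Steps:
C = -42 (C = 2 - 1*44 = 2 - 44 = -42)
w = 73 (w = 9 + (2 + 6)² = 9 + 8² = 9 + 64 = 73)
-40*w + C = -40*73 - 42 = -2920 - 42 = -2962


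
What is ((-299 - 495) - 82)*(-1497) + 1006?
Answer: 1312378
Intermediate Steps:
((-299 - 495) - 82)*(-1497) + 1006 = (-794 - 82)*(-1497) + 1006 = -876*(-1497) + 1006 = 1311372 + 1006 = 1312378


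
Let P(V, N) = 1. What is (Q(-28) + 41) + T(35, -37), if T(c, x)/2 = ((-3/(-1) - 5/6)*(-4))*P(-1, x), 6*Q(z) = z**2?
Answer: 463/3 ≈ 154.33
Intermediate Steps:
Q(z) = z**2/6
T(c, x) = -52/3 (T(c, x) = 2*(((-3/(-1) - 5/6)*(-4))*1) = 2*(((-3*(-1) - 5*1/6)*(-4))*1) = 2*(((3 - 5/6)*(-4))*1) = 2*(((13/6)*(-4))*1) = 2*(-26/3*1) = 2*(-26/3) = -52/3)
(Q(-28) + 41) + T(35, -37) = ((1/6)*(-28)**2 + 41) - 52/3 = ((1/6)*784 + 41) - 52/3 = (392/3 + 41) - 52/3 = 515/3 - 52/3 = 463/3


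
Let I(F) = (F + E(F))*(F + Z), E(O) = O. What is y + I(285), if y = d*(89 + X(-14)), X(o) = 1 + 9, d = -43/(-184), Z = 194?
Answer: 50241777/184 ≈ 2.7305e+5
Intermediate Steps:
I(F) = 2*F*(194 + F) (I(F) = (F + F)*(F + 194) = (2*F)*(194 + F) = 2*F*(194 + F))
d = 43/184 (d = -43*(-1/184) = 43/184 ≈ 0.23370)
X(o) = 10
y = 4257/184 (y = 43*(89 + 10)/184 = (43/184)*99 = 4257/184 ≈ 23.136)
y + I(285) = 4257/184 + 2*285*(194 + 285) = 4257/184 + 2*285*479 = 4257/184 + 273030 = 50241777/184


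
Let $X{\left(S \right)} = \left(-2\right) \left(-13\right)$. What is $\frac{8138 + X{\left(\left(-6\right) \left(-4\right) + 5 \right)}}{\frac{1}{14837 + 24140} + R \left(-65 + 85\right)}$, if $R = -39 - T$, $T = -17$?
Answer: $- \frac{318208228}{17149879} \approx -18.555$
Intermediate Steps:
$X{\left(S \right)} = 26$
$R = -22$ ($R = -39 - -17 = -39 + 17 = -22$)
$\frac{8138 + X{\left(\left(-6\right) \left(-4\right) + 5 \right)}}{\frac{1}{14837 + 24140} + R \left(-65 + 85\right)} = \frac{8138 + 26}{\frac{1}{14837 + 24140} - 22 \left(-65 + 85\right)} = \frac{8164}{\frac{1}{38977} - 440} = \frac{8164}{- \frac{17149879}{38977}} = 8164 \left(- \frac{38977}{17149879}\right) = - \frac{318208228}{17149879}$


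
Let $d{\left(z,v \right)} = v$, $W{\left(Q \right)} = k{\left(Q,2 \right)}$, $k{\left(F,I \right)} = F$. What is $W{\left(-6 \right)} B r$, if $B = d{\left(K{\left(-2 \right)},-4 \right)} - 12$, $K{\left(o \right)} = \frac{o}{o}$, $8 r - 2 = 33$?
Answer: $420$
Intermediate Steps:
$r = \frac{35}{8}$ ($r = \frac{1}{4} + \frac{1}{8} \cdot 33 = \frac{1}{4} + \frac{33}{8} = \frac{35}{8} \approx 4.375$)
$W{\left(Q \right)} = Q$
$K{\left(o \right)} = 1$
$B = -16$ ($B = -4 - 12 = -16$)
$W{\left(-6 \right)} B r = \left(-6\right) \left(-16\right) \frac{35}{8} = 96 \cdot \frac{35}{8} = 420$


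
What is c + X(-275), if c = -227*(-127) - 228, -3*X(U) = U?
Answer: 86078/3 ≈ 28693.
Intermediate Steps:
X(U) = -U/3
c = 28601 (c = 28829 - 228 = 28601)
c + X(-275) = 28601 - 1/3*(-275) = 28601 + 275/3 = 86078/3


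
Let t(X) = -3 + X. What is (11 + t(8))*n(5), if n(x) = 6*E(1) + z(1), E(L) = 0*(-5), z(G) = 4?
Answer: 64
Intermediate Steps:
E(L) = 0
n(x) = 4 (n(x) = 6*0 + 4 = 0 + 4 = 4)
(11 + t(8))*n(5) = (11 + (-3 + 8))*4 = (11 + 5)*4 = 16*4 = 64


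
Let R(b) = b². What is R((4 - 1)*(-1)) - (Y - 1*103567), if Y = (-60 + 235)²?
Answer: 72951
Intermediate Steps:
Y = 30625 (Y = 175² = 30625)
R((4 - 1)*(-1)) - (Y - 1*103567) = ((4 - 1)*(-1))² - (30625 - 1*103567) = (3*(-1))² - (30625 - 103567) = (-3)² - 1*(-72942) = 9 + 72942 = 72951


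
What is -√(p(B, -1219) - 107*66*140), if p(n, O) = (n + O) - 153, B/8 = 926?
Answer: -2*I*√245661 ≈ -991.28*I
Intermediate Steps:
B = 7408 (B = 8*926 = 7408)
p(n, O) = -153 + O + n (p(n, O) = (O + n) - 153 = -153 + O + n)
-√(p(B, -1219) - 107*66*140) = -√((-153 - 1219 + 7408) - 107*66*140) = -√(6036 - 7062*140) = -√(6036 - 988680) = -√(-982644) = -2*I*√245661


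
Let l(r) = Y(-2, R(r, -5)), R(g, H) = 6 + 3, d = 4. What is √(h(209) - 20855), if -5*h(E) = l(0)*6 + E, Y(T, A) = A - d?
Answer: I*√522570/5 ≈ 144.58*I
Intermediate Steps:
R(g, H) = 9
Y(T, A) = -4 + A (Y(T, A) = A - 1*4 = A - 4 = -4 + A)
l(r) = 5 (l(r) = -4 + 9 = 5)
h(E) = -6 - E/5 (h(E) = -(5*6 + E)/5 = -(30 + E)/5 = -6 - E/5)
√(h(209) - 20855) = √((-6 - ⅕*209) - 20855) = √((-6 - 209/5) - 20855) = √(-239/5 - 20855) = √(-104514/5) = I*√522570/5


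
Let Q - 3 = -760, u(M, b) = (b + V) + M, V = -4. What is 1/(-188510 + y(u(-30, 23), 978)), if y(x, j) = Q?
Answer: -1/189267 ≈ -5.2835e-6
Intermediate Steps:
u(M, b) = -4 + M + b (u(M, b) = (b - 4) + M = (-4 + b) + M = -4 + M + b)
Q = -757 (Q = 3 - 760 = -757)
y(x, j) = -757
1/(-188510 + y(u(-30, 23), 978)) = 1/(-188510 - 757) = 1/(-189267) = -1/189267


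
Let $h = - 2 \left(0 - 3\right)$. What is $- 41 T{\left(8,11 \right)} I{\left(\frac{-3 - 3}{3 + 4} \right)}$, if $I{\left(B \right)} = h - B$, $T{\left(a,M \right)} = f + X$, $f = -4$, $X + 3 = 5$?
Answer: $\frac{3936}{7} \approx 562.29$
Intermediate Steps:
$X = 2$ ($X = -3 + 5 = 2$)
$T{\left(a,M \right)} = -2$ ($T{\left(a,M \right)} = -4 + 2 = -2$)
$h = 6$ ($h = \left(-2\right) \left(-3\right) = 6$)
$I{\left(B \right)} = 6 - B$
$- 41 T{\left(8,11 \right)} I{\left(\frac{-3 - 3}{3 + 4} \right)} = \left(-41\right) \left(-2\right) \left(6 - \frac{-3 - 3}{3 + 4}\right) = 82 \left(6 - - \frac{6}{7}\right) = 82 \left(6 + \frac{6}{7}\right) = 82 \cdot \frac{48}{7} = \frac{3936}{7}$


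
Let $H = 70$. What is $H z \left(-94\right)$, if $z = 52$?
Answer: $-342160$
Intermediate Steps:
$H z \left(-94\right) = 70 \cdot 52 \left(-94\right) = 3640 \left(-94\right) = -342160$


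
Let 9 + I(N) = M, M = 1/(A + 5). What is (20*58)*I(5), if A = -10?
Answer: -10672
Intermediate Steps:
M = -⅕ (M = 1/(-10 + 5) = 1/(-5) = -⅕ ≈ -0.20000)
I(N) = -46/5 (I(N) = -9 - ⅕ = -46/5)
(20*58)*I(5) = (20*58)*(-46/5) = 1160*(-46/5) = -10672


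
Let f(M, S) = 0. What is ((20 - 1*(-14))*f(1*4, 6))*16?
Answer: 0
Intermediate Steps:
((20 - 1*(-14))*f(1*4, 6))*16 = ((20 - 1*(-14))*0)*16 = ((20 + 14)*0)*16 = (34*0)*16 = 0*16 = 0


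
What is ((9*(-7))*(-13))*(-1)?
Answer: -819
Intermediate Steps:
((9*(-7))*(-13))*(-1) = -63*(-13)*(-1) = 819*(-1) = -819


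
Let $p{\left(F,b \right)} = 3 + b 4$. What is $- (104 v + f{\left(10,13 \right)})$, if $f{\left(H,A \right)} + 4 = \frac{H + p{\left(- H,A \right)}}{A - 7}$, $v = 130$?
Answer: $- \frac{81161}{6} \approx -13527.0$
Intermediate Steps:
$p{\left(F,b \right)} = 3 + 4 b$
$f{\left(H,A \right)} = -4 + \frac{3 + H + 4 A}{-7 + A}$ ($f{\left(H,A \right)} = -4 + \frac{H + \left(3 + 4 A\right)}{A - 7} = -4 + \frac{3 + H + 4 A}{-7 + A}$)
$- (104 v + f{\left(10,13 \right)}) = - (104 \cdot 130 + \frac{31 + 10}{-7 + 13}) = - (13520 + \frac{1}{6} \cdot 41) = - (13520 + \frac{41}{6}) = \left(-1\right) \frac{81161}{6} = - \frac{81161}{6}$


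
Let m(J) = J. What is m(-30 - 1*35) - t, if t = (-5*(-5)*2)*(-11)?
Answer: 485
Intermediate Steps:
t = -550 (t = (25*2)*(-11) = 50*(-11) = -550)
m(-30 - 1*35) - t = (-30 - 1*35) - 1*(-550) = (-30 - 35) + 550 = -65 + 550 = 485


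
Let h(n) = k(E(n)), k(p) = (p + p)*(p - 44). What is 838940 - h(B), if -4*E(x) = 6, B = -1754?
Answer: 1677607/2 ≈ 8.3880e+5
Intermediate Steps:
E(x) = -3/2 (E(x) = -¼*6 = -3/2)
k(p) = 2*p*(-44 + p) (k(p) = (2*p)*(-44 + p) = 2*p*(-44 + p))
h(n) = 273/2 (h(n) = 2*(-3/2)*(-44 - 3/2) = 2*(-3/2)*(-91/2) = 273/2)
838940 - h(B) = 838940 - 1*273/2 = 838940 - 273/2 = 1677607/2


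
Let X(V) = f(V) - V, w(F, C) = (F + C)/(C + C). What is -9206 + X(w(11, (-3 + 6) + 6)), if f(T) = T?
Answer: -9206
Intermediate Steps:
w(F, C) = (C + F)/(2*C) (w(F, C) = (C + F)/((2*C)) = (C + F)*(1/(2*C)) = (C + F)/(2*C))
X(V) = 0 (X(V) = V - V = 0)
-9206 + X(w(11, (-3 + 6) + 6)) = -9206 + 0 = -9206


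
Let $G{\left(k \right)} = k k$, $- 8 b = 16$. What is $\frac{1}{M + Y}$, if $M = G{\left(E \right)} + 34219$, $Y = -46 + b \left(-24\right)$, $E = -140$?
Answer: $\frac{1}{53821} \approx 1.858 \cdot 10^{-5}$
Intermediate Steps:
$b = -2$ ($b = \left(- \frac{1}{8}\right) 16 = -2$)
$Y = 2$ ($Y = -46 - -48 = -46 + 48 = 2$)
$G{\left(k \right)} = k^{2}$
$M = 53819$ ($M = \left(-140\right)^{2} + 34219 = 19600 + 34219 = 53819$)
$\frac{1}{M + Y} = \frac{1}{53819 + 2} = \frac{1}{53821}$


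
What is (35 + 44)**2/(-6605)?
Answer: -6241/6605 ≈ -0.94489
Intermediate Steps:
(35 + 44)**2/(-6605) = 79**2*(-1/6605) = 6241*(-1/6605) = -6241/6605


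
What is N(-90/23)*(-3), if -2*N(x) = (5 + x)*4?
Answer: 150/23 ≈ 6.5217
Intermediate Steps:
N(x) = -10 - 2*x (N(x) = -(5 + x)*4/2 = -(20 + 4*x)/2 = -10 - 2*x)
N(-90/23)*(-3) = (-10 - (-180)/23)*(-3) = (-10 - 2*(-90/23))*(-3) = (-10 + 180/23)*(-3) = -50/23*(-3) = 150/23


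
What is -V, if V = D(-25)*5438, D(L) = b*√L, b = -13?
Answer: 353470*I ≈ 3.5347e+5*I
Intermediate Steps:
D(L) = -13*√L
V = -353470*I (V = -65*I*5438 = -353470*I ≈ -3.5347e+5*I)
-V = -(-353470)*I = 353470*I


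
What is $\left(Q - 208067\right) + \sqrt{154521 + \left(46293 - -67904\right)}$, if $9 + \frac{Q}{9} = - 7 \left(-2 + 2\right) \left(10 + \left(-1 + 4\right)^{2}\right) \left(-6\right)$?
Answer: $-208148 + \sqrt{268718} \approx -2.0763 \cdot 10^{5}$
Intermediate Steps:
$Q = -81$ ($Q = -81 + 9 - 7 \left(-2 + 2\right) \left(10 + \left(-1 + 4\right)^{2}\right) \left(-6\right) = -81 + 9 - 7 \cdot 0 \left(10 + 3^{2}\right) \left(-6\right) = -81 + 9 - 7 \cdot 0 \left(10 + 9\right) \left(-6\right) = -81 + 9 - 7 \cdot 0 \cdot 19 \left(-6\right) = -81 + 9 \left(-7\right) 0 \left(-6\right) = -81 + 9 \cdot 0 \left(-6\right) = -81 + 9 \cdot 0 = -81 + 0 = -81$)
$\left(Q - 208067\right) + \sqrt{154521 + \left(46293 - -67904\right)} = \left(-81 - 208067\right) + \sqrt{154521 + \left(46293 - -67904\right)} = -208148 + \sqrt{154521 + \left(46293 + 67904\right)} = -208148 + \sqrt{154521 + 114197} = -208148 + \sqrt{268718}$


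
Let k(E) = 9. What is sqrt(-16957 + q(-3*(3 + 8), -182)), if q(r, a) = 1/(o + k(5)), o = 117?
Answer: I*sqrt(29912134)/42 ≈ 130.22*I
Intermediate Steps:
q(r, a) = 1/126 (q(r, a) = 1/(117 + 9) = 1/126)
sqrt(-16957 + q(-3*(3 + 8), -182)) = sqrt(-16957 + 1/126) = sqrt(-2136581/126) = I*sqrt(29912134)/42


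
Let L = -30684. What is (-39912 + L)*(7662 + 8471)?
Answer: -1138925268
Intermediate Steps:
(-39912 + L)*(7662 + 8471) = (-39912 - 30684)*(7662 + 8471) = -70596*16133 = -1138925268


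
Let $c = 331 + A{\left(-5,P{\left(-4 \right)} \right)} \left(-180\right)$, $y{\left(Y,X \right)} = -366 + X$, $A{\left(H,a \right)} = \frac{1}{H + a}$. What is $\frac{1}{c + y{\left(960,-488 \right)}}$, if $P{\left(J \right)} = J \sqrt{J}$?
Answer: $- \frac{45647}{23435081} + \frac{1440 i}{23435081} \approx -0.0019478 + 6.1446 \cdot 10^{-5} i$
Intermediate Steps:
$P{\left(J \right)} = J^{\frac{3}{2}}$
$c = 331 - \frac{180 \left(-5 + 8 i\right)}{89}$ ($c = 331 + \frac{1}{-5 + \left(-4\right)^{\frac{3}{2}}} \left(-180\right) = 331 + \frac{1}{-5 - 8 i} \left(-180\right) = 331 + \frac{-5 + 8 i}{89} \left(-180\right) = 331 - \frac{180 \left(-5 + 8 i\right)}{89} \approx 341.11 - 16.18 i$)
$\frac{1}{c + y{\left(960,-488 \right)}} = \frac{1}{\left(\frac{30359}{89} - \frac{1440 i}{89}\right) - 854} = \frac{1}{- \frac{45647}{89} - \frac{1440 i}{89}} = \frac{89 \left(- \frac{45647}{89} + \frac{1440 i}{89}\right)}{23435081}$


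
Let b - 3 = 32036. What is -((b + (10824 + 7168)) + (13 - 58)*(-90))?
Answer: -54081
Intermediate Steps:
b = 32039 (b = 3 + 32036 = 32039)
-((b + (10824 + 7168)) + (13 - 58)*(-90)) = -((32039 + (10824 + 7168)) + (13 - 58)*(-90)) = -((32039 + 17992) - 45*(-90)) = -(50031 + 4050) = -1*54081 = -54081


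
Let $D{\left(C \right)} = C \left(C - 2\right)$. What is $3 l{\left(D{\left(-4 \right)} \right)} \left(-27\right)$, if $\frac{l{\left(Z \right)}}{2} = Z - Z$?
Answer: $0$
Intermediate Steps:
$D{\left(C \right)} = C \left(-2 + C\right)$
$l{\left(Z \right)} = 0$ ($l{\left(Z \right)} = 2 \left(Z - Z\right) = 2 \cdot 0 = 0$)
$3 l{\left(D{\left(-4 \right)} \right)} \left(-27\right) = 3 \cdot 0 \left(-27\right) = 0 \left(-27\right) = 0$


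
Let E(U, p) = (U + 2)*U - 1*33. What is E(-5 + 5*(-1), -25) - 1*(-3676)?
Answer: 3723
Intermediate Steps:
E(U, p) = -33 + U*(2 + U) (E(U, p) = (2 + U)*U - 33 = U*(2 + U) - 33 = -33 + U*(2 + U))
E(-5 + 5*(-1), -25) - 1*(-3676) = (-33 + (-5 + 5*(-1))² + 2*(-5 + 5*(-1))) - 1*(-3676) = (-33 + (-5 - 5)² + 2*(-5 - 5)) + 3676 = (-33 + (-10)² + 2*(-10)) + 3676 = (-33 + 100 - 20) + 3676 = 47 + 3676 = 3723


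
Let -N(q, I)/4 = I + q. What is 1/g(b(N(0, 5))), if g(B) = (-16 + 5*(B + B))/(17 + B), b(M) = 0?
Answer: -17/16 ≈ -1.0625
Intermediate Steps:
N(q, I) = -4*I - 4*q (N(q, I) = -4*(I + q) = -4*I - 4*q)
g(B) = (-16 + 10*B)/(17 + B) (g(B) = (-16 + 5*(2*B))/(17 + B) = (-16 + 10*B)/(17 + B))
1/g(b(N(0, 5))) = 1/(2*(-8 + 5*0)/(17 + 0)) = 1/(2*(-8 + 0)/17) = 1/(2*(1/17)*(-8)) = 1/(-16/17) = -17/16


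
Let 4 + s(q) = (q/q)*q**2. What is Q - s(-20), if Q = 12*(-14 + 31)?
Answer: -192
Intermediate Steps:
s(q) = -4 + q**2 (s(q) = -4 + (q/q)*q**2 = -4 + 1*q**2 = -4 + q**2)
Q = 204 (Q = 12*17 = 204)
Q - s(-20) = 204 - (-4 + (-20)**2) = 204 - (-4 + 400) = 204 - 1*396 = 204 - 396 = -192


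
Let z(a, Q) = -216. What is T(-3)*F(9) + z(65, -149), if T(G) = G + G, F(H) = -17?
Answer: -114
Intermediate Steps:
T(G) = 2*G
T(-3)*F(9) + z(65, -149) = (2*(-3))*(-17) - 216 = -6*(-17) - 216 = 102 - 216 = -114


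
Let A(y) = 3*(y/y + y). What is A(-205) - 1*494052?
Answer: -494664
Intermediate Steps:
A(y) = 3 + 3*y (A(y) = 3*(1 + y) = 3 + 3*y)
A(-205) - 1*494052 = (3 + 3*(-205)) - 1*494052 = (3 - 615) - 494052 = -612 - 494052 = -494664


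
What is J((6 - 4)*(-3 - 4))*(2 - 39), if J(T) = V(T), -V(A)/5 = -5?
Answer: -925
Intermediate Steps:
V(A) = 25 (V(A) = -5*(-5) = 25)
J(T) = 25
J((6 - 4)*(-3 - 4))*(2 - 39) = 25*(2 - 39) = 25*(-37) = -925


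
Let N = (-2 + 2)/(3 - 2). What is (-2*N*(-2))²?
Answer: 0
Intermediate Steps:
N = 0 (N = 0/1 = 0*1 = 0)
(-2*N*(-2))² = (-2*0*(-2))² = (0*(-2))² = 0² = 0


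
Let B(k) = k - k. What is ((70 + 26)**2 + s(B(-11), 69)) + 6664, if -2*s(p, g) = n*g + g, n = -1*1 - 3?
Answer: 31967/2 ≈ 15984.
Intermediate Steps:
n = -4 (n = -1 - 3 = -4)
B(k) = 0
s(p, g) = 3*g/2 (s(p, g) = -(-4*g + g)/2 = -(-3)*g/2 = 3*g/2)
((70 + 26)**2 + s(B(-11), 69)) + 6664 = ((70 + 26)**2 + (3/2)*69) + 6664 = (96**2 + 207/2) + 6664 = (9216 + 207/2) + 6664 = 18639/2 + 6664 = 31967/2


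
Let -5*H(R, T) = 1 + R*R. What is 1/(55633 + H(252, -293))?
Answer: 1/42932 ≈ 2.3293e-5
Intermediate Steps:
H(R, T) = -⅕ - R²/5 (H(R, T) = -(1 + R*R)/5 = -(1 + R²)/5 = -⅕ - R²/5)
1/(55633 + H(252, -293)) = 1/(55633 + (-⅕ - ⅕*252²)) = 1/(55633 + (-⅕ - ⅕*63504)) = 1/(55633 + (-⅕ - 63504/5)) = 1/(55633 - 12701) = 1/42932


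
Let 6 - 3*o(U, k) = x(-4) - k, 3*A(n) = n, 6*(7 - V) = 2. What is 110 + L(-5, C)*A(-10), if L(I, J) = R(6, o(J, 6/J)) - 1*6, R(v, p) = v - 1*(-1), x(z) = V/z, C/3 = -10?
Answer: 320/3 ≈ 106.67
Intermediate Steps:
V = 20/3 (V = 7 - ⅙*2 = 7 - ⅓ = 20/3 ≈ 6.6667)
C = -30 (C = 3*(-10) = -30)
x(z) = 20/(3*z)
A(n) = n/3
o(U, k) = 23/9 + k/3 (o(U, k) = 2 - ((20/3)/(-4) - k)/3 = 2 - ((20/3)*(-¼) - k)/3 = 2 - (-5/3 - k)/3 = 2 + (5/9 + k/3) = 23/9 + k/3)
R(v, p) = 1 + v (R(v, p) = v + 1 = 1 + v)
L(I, J) = 1 (L(I, J) = (1 + 6) - 1*6 = 7 - 6 = 1)
110 + L(-5, C)*A(-10) = 110 + 1*((⅓)*(-10)) = 110 + 1*(-10/3) = 110 - 10/3 = 320/3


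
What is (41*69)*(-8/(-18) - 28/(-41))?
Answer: 9568/3 ≈ 3189.3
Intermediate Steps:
(41*69)*(-8/(-18) - 28/(-41)) = 2829*(-8*(-1/18) - 28*(-1/41)) = 2829*(4/9 + 28/41) = 2829*(416/369) = 9568/3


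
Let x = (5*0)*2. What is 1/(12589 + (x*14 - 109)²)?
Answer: 1/24470 ≈ 4.0866e-5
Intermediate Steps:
x = 0 (x = 0*2 = 0)
1/(12589 + (x*14 - 109)²) = 1/(12589 + (0*14 - 109)²) = 1/(12589 + (0 - 109)²) = 1/(12589 + (-109)²) = 1/(12589 + 11881) = 1/24470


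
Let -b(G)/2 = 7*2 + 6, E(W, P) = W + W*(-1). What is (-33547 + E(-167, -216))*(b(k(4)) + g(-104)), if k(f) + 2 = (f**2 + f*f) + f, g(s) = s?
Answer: 4830768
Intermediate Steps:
E(W, P) = 0 (E(W, P) = W - W = 0)
k(f) = -2 + f + 2*f**2 (k(f) = -2 + ((f**2 + f*f) + f) = -2 + ((f**2 + f**2) + f) = -2 + (2*f**2 + f) = -2 + (f + 2*f**2) = -2 + f + 2*f**2)
b(G) = -40 (b(G) = -2*(7*2 + 6) = -2*(14 + 6) = -2*20 = -40)
(-33547 + E(-167, -216))*(b(k(4)) + g(-104)) = (-33547 + 0)*(-40 - 104) = -33547*(-144) = 4830768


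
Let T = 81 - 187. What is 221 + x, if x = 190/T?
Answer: 11618/53 ≈ 219.21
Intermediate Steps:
T = -106
x = -95/53 (x = 190/(-106) = 190*(-1/106) = -95/53 ≈ -1.7925)
221 + x = 221 - 95/53 = 11618/53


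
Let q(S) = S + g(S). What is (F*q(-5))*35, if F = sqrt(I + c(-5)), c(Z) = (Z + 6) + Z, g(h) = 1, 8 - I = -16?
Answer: -280*sqrt(5) ≈ -626.10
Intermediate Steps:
I = 24 (I = 8 - 1*(-16) = 8 + 16 = 24)
c(Z) = 6 + 2*Z (c(Z) = (6 + Z) + Z = 6 + 2*Z)
F = 2*sqrt(5) (F = sqrt(24 + (6 + 2*(-5))) = sqrt(24 + (6 - 10)) = sqrt(24 - 4) = sqrt(20) = 2*sqrt(5) ≈ 4.4721)
q(S) = 1 + S (q(S) = S + 1 = 1 + S)
(F*q(-5))*35 = ((2*sqrt(5))*(1 - 5))*35 = ((2*sqrt(5))*(-4))*35 = -8*sqrt(5)*35 = -280*sqrt(5)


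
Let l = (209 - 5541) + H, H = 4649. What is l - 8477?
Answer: -9160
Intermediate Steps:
l = -683 (l = (209 - 5541) + 4649 = -5332 + 4649 = -683)
l - 8477 = -683 - 8477 = -9160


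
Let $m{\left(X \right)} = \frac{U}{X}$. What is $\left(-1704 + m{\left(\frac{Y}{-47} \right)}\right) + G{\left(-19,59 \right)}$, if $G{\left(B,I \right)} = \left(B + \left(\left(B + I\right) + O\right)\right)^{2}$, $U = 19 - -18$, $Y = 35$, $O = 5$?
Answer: $- \frac{37719}{35} \approx -1077.7$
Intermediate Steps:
$U = 37$ ($U = 19 + 18 = 37$)
$G{\left(B,I \right)} = \left(5 + I + 2 B\right)^{2}$ ($G{\left(B,I \right)} = \left(B + \left(\left(B + I\right) + 5\right)\right)^{2} = \left(B + \left(5 + B + I\right)\right)^{2} = \left(5 + I + 2 B\right)^{2}$)
$m{\left(X \right)} = \frac{37}{X}$
$\left(-1704 + m{\left(\frac{Y}{-47} \right)}\right) + G{\left(-19,59 \right)} = \left(-1704 + \frac{37}{35 \frac{1}{-47}}\right) + \left(5 + 59 + 2 \left(-19\right)\right)^{2} = \left(-1704 + \frac{37}{35 \left(- \frac{1}{47}\right)}\right) + \left(5 + 59 - 38\right)^{2} = \left(-1704 + \frac{37}{- \frac{35}{47}}\right) + 26^{2} = \left(-1704 + 37 \left(- \frac{47}{35}\right)\right) + 676 = \left(-1704 - \frac{1739}{35}\right) + 676 = - \frac{61379}{35} + 676 = - \frac{37719}{35}$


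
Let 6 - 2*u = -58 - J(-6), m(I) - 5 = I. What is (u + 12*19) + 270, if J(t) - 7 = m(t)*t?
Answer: 1073/2 ≈ 536.50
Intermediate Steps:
m(I) = 5 + I
J(t) = 7 + t*(5 + t) (J(t) = 7 + (5 + t)*t = 7 + t*(5 + t))
u = 77/2 (u = 3 - (-58 - (7 - 6*(5 - 6)))/2 = 3 - (-58 - (7 - 6*(-1)))/2 = 3 - (-58 - (7 + 6))/2 = 3 - (-58 - 1*13)/2 = 3 - (-58 - 13)/2 = 3 - ½*(-71) = 3 + 71/2 = 77/2 ≈ 38.500)
(u + 12*19) + 270 = (77/2 + 12*19) + 270 = (77/2 + 228) + 270 = 533/2 + 270 = 1073/2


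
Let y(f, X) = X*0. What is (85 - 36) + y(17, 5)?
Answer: 49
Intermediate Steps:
y(f, X) = 0
(85 - 36) + y(17, 5) = (85 - 36) + 0 = 49 + 0 = 49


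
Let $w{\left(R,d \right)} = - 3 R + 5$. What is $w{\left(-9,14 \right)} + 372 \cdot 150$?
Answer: $55832$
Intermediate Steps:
$w{\left(R,d \right)} = 5 - 3 R$
$w{\left(-9,14 \right)} + 372 \cdot 150 = \left(5 - -27\right) + 372 \cdot 150 = \left(5 + 27\right) + 55800 = 32 + 55800 = 55832$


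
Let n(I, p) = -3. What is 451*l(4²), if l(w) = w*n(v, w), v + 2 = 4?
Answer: -21648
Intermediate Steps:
v = 2 (v = -2 + 4 = 2)
l(w) = -3*w (l(w) = w*(-3) = -3*w)
451*l(4²) = 451*(-3*4²) = 451*(-3*16) = 451*(-48) = -21648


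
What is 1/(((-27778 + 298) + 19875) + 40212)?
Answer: 1/32607 ≈ 3.0668e-5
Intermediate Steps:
1/(((-27778 + 298) + 19875) + 40212) = 1/((-27480 + 19875) + 40212) = 1/(-7605 + 40212) = 1/32607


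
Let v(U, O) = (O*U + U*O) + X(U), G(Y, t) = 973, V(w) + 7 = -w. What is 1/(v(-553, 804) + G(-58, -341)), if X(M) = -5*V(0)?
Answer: -1/888216 ≈ -1.1259e-6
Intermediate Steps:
V(w) = -7 - w
X(M) = 35 (X(M) = -5*(-7 - 1*0) = -5*(-7 + 0) = -5*(-7) = 35)
v(U, O) = 35 + 2*O*U (v(U, O) = (O*U + U*O) + 35 = (O*U + O*U) + 35 = 2*O*U + 35 = 35 + 2*O*U)
1/(v(-553, 804) + G(-58, -341)) = 1/((35 + 2*804*(-553)) + 973) = 1/((35 - 889224) + 973) = 1/(-889189 + 973) = 1/(-888216) = -1/888216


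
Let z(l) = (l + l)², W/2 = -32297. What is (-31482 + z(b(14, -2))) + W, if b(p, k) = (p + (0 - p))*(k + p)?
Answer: -96076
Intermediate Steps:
b(p, k) = 0 (b(p, k) = (p - p)*(k + p) = 0*(k + p) = 0)
W = -64594 (W = 2*(-32297) = -64594)
z(l) = 4*l² (z(l) = (2*l)² = 4*l²)
(-31482 + z(b(14, -2))) + W = (-31482 + 4*0²) - 64594 = (-31482 + 4*0) - 64594 = (-31482 + 0) - 64594 = -31482 - 64594 = -96076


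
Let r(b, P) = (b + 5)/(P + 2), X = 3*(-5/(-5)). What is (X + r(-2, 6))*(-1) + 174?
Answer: 1365/8 ≈ 170.63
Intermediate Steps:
X = 3 (X = 3*(-5*(-⅕)) = 3*1 = 3)
r(b, P) = (5 + b)/(2 + P)
(X + r(-2, 6))*(-1) + 174 = (3 + (5 - 2)/(2 + 6))*(-1) + 174 = (3 + 3/8)*(-1) + 174 = (27/8)*(-1) + 174 = -27/8 + 174 = 1365/8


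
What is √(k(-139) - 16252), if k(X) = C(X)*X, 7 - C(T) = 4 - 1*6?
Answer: I*√17503 ≈ 132.3*I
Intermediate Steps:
C(T) = 9 (C(T) = 7 - (4 - 1*6) = 7 - (4 - 6) = 7 - 1*(-2) = 7 + 2 = 9)
k(X) = 9*X
√(k(-139) - 16252) = √(9*(-139) - 16252) = √(-1251 - 16252) = √(-17503) = I*√17503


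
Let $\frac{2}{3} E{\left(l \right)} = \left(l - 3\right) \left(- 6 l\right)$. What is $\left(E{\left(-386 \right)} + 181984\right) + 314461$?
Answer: $-854941$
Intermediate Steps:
$E{\left(l \right)} = - 9 l \left(-3 + l\right)$ ($E{\left(l \right)} = \frac{3 \left(l - 3\right) \left(- 6 l\right)}{2} = \frac{3 \left(-3 + l\right) \left(- 6 l\right)}{2} = \frac{3 \left(- 6 l \left(-3 + l\right)\right)}{2} = - 9 l \left(-3 + l\right)$)
$\left(E{\left(-386 \right)} + 181984\right) + 314461 = \left(9 \left(-386\right) \left(3 - -386\right) + 181984\right) + 314461 = \left(9 \left(-386\right) \left(3 + 386\right) + 181984\right) + 314461 = \left(9 \left(-386\right) 389 + 181984\right) + 314461 = \left(-1351386 + 181984\right) + 314461 = -1169402 + 314461 = -854941$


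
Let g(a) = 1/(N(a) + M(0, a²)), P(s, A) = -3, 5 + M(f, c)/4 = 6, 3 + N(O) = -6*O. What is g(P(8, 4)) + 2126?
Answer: 40395/19 ≈ 2126.1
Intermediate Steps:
N(O) = -3 - 6*O
M(f, c) = 4 (M(f, c) = -20 + 4*6 = -20 + 24 = 4)
g(a) = 1/(1 - 6*a) (g(a) = 1/((-3 - 6*a) + 4) = 1/(1 - 6*a))
g(P(8, 4)) + 2126 = -1/(-1 + 6*(-3)) + 2126 = -1/(-1 - 18) + 2126 = -1/(-19) + 2126 = -1*(-1/19) + 2126 = 1/19 + 2126 = 40395/19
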